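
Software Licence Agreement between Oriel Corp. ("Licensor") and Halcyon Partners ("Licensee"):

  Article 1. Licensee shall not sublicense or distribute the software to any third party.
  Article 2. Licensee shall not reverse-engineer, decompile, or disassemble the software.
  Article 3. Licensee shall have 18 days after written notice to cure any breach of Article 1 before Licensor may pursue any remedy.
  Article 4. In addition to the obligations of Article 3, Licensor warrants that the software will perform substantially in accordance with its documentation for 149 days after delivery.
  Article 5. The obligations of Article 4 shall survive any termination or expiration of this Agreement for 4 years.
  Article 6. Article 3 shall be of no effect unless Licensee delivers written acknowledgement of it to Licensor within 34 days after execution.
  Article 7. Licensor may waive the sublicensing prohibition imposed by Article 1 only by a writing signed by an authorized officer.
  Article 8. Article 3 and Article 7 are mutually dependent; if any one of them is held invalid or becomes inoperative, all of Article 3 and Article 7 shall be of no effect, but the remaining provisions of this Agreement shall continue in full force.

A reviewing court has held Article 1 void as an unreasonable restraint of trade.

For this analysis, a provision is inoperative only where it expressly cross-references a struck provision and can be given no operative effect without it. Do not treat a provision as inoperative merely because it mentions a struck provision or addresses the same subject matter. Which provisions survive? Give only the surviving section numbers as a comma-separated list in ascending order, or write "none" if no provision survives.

Article 1 is struck. Article 3 operates only by reference to Article 1, so it falls with Article 1. Article 7 merely fixes the waiver condition for Article 1; with Article 1 gone it has nothing to operate on and falls away. Article 6 operates only by reference to Article 3, so it falls with Article 3. Although Article 4 refers to Article 3, its operative terms do not depend on Article 3, so it remains in effect. Article 8 declares Article 3 and Article 7 mutually dependent; since one of them has fallen, all of them are of no effect. The remainder continues in force under Article 8. That leaves Article 2, Article 4, Article 5, and Article 8 in effect.

2, 4, 5, 8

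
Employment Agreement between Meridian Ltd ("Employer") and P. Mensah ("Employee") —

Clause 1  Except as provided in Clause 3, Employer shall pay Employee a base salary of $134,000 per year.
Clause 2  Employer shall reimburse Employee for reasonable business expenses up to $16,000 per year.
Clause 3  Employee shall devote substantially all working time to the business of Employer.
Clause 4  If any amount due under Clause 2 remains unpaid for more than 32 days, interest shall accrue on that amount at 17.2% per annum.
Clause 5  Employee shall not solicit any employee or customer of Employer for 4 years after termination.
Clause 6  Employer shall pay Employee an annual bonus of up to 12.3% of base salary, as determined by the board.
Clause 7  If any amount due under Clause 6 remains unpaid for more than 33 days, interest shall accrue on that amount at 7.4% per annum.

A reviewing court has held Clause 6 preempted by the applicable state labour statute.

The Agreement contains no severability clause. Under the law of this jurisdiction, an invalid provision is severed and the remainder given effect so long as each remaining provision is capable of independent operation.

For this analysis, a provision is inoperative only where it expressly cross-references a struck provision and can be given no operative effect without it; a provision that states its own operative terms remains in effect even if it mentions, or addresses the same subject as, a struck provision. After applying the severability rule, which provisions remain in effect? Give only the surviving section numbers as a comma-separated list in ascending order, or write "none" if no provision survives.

Clause 6 is struck. Clause 7 operates only by reference to Clause 6, so it falls with Clause 6. With no severability clause, the stated default rule severs what cannot stand and enforces each remaining provision that can operate on its own. Clause 1, Clause 2, Clause 3, Clause 4, and Clause 5 remain in effect.

1, 2, 3, 4, 5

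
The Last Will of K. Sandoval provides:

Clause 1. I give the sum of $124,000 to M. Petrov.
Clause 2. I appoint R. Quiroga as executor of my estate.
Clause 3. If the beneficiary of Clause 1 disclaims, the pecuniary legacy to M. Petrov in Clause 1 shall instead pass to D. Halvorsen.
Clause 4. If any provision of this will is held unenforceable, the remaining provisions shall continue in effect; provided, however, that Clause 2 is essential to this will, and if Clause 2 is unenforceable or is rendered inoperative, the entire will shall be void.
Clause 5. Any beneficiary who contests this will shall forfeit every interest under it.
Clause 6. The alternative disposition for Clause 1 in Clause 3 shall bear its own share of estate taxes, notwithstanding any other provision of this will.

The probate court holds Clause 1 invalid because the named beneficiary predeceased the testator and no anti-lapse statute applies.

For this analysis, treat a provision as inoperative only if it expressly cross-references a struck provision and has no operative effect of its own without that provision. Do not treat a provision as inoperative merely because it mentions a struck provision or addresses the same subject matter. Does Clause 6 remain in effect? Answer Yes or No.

No

Clause 1 is struck. Clause 3 has no operative effect of its own apart from Clause 1 and is therefore inoperative. Clause 6 operates only by reference to Clause 3, so it falls with Clause 3. Clause 4 makes Clause 2 an essential term, but Clause 2 is unaffected, so the severability proviso in Clause 4 preserves the remaining provisions. That leaves Clause 2, Clause 4, and Clause 5 in effect. Clause 6 is among the inoperative provisions, so the answer is no.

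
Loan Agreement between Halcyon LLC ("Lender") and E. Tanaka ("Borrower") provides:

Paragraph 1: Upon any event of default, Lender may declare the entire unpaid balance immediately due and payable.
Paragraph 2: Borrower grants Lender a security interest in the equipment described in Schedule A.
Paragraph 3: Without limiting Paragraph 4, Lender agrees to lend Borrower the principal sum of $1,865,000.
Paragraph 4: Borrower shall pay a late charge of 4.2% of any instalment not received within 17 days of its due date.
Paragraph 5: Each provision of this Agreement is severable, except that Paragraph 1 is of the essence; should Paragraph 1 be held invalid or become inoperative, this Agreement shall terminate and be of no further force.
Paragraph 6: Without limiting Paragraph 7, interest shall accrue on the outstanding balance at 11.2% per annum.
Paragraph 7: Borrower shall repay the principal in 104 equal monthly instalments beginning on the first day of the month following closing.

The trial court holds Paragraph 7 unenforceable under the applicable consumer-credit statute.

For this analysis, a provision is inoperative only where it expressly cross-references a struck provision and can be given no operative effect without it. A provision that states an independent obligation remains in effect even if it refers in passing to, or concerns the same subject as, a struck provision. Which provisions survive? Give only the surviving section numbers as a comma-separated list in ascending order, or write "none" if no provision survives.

Paragraph 7 is struck. Although Paragraph 6 refers to Paragraph 7, its operative terms do not depend on Paragraph 7, so it remains in effect. Nothing else in the Agreement is defined by reference to Paragraph 7. Paragraph 5 makes Paragraph 1 an essential term, but Paragraph 1 is unaffected, so the severability proviso in Paragraph 5 preserves the remaining provisions. Paragraph 1, Paragraph 2, Paragraph 3, Paragraph 4, Paragraph 5, and Paragraph 6 remain in effect.

1, 2, 3, 4, 5, 6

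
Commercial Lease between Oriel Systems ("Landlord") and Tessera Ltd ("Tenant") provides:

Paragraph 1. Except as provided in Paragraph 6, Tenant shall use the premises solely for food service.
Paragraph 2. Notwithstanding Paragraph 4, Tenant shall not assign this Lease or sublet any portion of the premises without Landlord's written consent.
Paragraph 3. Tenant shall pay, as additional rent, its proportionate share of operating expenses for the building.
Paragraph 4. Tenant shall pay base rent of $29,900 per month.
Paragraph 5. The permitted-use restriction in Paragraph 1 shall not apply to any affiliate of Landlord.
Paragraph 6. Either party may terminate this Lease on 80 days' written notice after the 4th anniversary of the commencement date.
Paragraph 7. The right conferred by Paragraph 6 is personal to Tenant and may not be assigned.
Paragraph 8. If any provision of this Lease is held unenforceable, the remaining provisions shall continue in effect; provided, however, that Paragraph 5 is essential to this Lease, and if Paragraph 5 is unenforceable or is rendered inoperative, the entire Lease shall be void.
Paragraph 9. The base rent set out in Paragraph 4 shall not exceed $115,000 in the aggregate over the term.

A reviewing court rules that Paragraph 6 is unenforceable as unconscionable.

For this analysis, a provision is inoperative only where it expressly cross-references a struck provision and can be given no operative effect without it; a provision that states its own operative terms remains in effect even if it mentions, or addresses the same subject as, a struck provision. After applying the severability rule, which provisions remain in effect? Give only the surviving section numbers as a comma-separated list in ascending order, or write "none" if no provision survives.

Paragraph 6 is struck. Paragraph 7 has no operative effect of its own apart from Paragraph 6 and is therefore inoperative. Paragraph 1 mentions Paragraph 6 but its own obligation stands independently of Paragraph 6, so Paragraph 1 is not affected. Paragraph 8 makes Paragraph 5 an essential term, but Paragraph 5 is unaffected, so the severability proviso in Paragraph 8 preserves the remaining provisions. That leaves Paragraph 1, Paragraph 2, Paragraph 3, Paragraph 4, Paragraph 5, Paragraph 8, and Paragraph 9 in effect.

1, 2, 3, 4, 5, 8, 9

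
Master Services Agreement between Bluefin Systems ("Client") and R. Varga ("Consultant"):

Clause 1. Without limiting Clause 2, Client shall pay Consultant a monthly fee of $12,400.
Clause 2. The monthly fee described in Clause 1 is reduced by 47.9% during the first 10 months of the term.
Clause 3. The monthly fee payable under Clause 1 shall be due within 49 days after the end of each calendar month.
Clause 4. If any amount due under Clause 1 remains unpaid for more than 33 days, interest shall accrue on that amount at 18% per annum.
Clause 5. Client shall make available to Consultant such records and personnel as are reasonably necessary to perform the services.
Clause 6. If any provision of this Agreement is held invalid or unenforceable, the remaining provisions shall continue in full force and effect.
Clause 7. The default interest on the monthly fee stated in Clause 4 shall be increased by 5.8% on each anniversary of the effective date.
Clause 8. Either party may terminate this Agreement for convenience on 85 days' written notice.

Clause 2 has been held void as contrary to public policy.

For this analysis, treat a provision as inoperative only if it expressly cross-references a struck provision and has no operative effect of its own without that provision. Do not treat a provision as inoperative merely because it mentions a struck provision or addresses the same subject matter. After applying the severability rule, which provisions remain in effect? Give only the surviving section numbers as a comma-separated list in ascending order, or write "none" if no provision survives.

Clause 2 is struck. Although Clause 1 refers to Clause 2, its operative terms do not depend on Clause 2, so it remains in effect. No other provision's operative terms depend on Clause 2. Under the severability clause in Clause 6, the remaining provisions continue in force. The provisions still in force are Clause 1, Clause 3, Clause 4, Clause 5, Clause 6, Clause 7, and Clause 8.

1, 3, 4, 5, 6, 7, 8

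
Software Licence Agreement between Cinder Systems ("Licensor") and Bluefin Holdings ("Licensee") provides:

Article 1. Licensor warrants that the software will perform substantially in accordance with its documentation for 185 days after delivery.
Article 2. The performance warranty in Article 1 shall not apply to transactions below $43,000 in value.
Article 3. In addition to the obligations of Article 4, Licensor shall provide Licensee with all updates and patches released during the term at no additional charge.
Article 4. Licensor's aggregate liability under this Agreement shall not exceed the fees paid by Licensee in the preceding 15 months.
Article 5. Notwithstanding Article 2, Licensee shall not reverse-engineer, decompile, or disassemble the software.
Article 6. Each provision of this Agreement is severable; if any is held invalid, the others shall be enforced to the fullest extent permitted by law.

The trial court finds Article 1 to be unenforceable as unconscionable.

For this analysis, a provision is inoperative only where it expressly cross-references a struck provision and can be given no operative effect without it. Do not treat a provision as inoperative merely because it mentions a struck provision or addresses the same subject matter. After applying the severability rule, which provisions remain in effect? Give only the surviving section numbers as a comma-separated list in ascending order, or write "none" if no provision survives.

Article 1 is struck. The whole of Article 2 is the carve-out from the performance warranty, defined by reference to Article 1, so Article 2 cannot stand once Article 1 is removed. Article 5 mentions Article 2 but its own obligation stands independently of Article 2, so Article 5 is not affected. Under the severability clause in Article 6, the remaining provisions continue in force. The provisions still in force are Article 3, Article 4, Article 5, and Article 6.

3, 4, 5, 6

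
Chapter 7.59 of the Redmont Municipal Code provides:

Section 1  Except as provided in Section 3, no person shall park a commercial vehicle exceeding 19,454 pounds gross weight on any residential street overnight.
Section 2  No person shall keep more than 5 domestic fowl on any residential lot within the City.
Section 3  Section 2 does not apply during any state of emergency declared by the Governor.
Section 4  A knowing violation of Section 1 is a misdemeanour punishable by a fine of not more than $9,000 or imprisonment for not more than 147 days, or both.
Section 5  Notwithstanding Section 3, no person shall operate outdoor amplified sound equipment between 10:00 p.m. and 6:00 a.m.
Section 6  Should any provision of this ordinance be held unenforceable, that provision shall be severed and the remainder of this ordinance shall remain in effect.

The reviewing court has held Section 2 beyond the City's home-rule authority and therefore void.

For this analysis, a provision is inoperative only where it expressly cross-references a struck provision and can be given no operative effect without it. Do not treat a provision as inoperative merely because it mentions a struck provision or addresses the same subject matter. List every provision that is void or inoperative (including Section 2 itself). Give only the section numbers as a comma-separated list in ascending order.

Section 2 is struck. Section 3 has no operative effect of its own apart from Section 2 and is therefore inoperative. Section 5 mentions Section 3 but its own obligation stands independently of Section 3, so Section 5 is not affected. Although Section 1 refers to Section 3, its operative terms do not depend on Section 3, so it remains in effect. Under the severability clause in Section 6, the remaining provisions continue in force. That leaves Section 1, Section 4, Section 5, and Section 6 in effect.

2, 3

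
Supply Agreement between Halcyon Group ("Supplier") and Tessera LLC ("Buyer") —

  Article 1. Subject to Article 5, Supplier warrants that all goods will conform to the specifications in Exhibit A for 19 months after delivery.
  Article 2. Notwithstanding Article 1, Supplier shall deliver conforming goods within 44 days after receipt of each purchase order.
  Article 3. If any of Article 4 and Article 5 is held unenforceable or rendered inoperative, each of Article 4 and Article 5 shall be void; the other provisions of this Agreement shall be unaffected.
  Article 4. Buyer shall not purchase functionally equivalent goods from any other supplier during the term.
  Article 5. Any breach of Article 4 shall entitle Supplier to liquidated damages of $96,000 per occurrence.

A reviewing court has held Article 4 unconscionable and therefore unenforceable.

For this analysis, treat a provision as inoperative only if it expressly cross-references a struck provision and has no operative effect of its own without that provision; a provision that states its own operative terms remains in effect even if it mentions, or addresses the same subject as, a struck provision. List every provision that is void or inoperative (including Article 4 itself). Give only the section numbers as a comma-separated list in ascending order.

4, 5

Article 4 is struck. The whole of Article 5 is the liquidated-damages amount, defined by reference to Article 4, so Article 5 cannot stand once Article 4 is removed. Article 1 mentions Article 5 but its own obligation stands independently of Article 5, so Article 1 is not affected. Article 3 declares Article 4 and Article 5 mutually dependent; since one of them has fallen, all of them are of no effect. The remainder continues in force under Article 3. The provisions still in force are Article 1, Article 2, and Article 3.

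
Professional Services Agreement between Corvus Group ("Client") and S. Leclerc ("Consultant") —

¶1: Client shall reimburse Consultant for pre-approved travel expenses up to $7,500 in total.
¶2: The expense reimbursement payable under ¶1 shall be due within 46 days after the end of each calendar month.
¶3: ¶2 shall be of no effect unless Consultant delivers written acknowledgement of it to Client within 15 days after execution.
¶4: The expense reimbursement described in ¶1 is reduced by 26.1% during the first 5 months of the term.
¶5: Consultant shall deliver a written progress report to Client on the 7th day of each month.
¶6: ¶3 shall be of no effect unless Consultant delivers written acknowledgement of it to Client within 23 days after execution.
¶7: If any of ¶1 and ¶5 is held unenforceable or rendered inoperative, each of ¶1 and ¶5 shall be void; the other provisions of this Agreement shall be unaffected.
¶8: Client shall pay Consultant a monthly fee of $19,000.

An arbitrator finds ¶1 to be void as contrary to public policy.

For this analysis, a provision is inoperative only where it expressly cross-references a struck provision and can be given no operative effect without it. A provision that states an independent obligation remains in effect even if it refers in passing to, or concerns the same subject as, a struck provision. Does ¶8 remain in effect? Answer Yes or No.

Yes

¶1 is struck. ¶2 operates only by reference to ¶1, so it falls with ¶1. ¶4 does nothing except set the introductory reduction to the expense reimbursement by reference to ¶1; with ¶1 gone it has no independent effect and is inoperative. ¶3 operates only by reference to ¶2, so it falls with ¶2. ¶6 has no operative effect of its own apart from ¶3 and is therefore inoperative. ¶7 declares ¶1 and ¶5 mutually dependent; since one of them has fallen, all of them are of no effect. That brings down ¶5 as well. The remainder continues in force under ¶7. That leaves ¶7 and ¶8 in effect. ¶8 is among the surviving provisions, so the answer is yes.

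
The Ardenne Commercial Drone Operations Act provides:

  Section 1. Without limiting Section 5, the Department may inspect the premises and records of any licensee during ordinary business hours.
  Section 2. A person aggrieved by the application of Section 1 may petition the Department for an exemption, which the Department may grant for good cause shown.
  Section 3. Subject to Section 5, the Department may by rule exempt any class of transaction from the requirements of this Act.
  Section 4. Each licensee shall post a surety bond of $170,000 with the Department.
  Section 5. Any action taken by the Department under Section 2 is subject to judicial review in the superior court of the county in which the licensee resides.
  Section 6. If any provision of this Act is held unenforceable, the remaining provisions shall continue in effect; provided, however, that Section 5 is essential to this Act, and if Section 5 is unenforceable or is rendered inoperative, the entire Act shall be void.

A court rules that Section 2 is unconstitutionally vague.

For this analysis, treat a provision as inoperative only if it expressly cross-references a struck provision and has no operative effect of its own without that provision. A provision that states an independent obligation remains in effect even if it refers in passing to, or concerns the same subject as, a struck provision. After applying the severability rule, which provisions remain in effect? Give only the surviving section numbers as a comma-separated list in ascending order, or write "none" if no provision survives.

Section 2 is struck. Section 5 merely fixes the judicial-review right for Section 2; with Section 2 gone it has nothing to operate on and falls away. Section 6 makes Section 5 an essential term, and Section 5 has been rendered inoperative by the cascade; under Section 6, the entire Act is therefore void. No provision of the Act survives.

none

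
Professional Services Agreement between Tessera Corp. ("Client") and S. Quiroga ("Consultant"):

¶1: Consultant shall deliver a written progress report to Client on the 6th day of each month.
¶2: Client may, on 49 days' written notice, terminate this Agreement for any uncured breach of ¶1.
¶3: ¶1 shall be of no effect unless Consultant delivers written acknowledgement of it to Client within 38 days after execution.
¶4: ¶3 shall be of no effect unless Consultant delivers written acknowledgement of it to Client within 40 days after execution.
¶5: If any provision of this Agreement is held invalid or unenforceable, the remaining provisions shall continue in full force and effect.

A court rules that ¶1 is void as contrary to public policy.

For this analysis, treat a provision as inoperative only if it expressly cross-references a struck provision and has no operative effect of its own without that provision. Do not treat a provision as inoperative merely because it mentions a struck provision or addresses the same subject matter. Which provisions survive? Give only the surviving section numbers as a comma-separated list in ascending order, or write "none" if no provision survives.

5

¶1 is struck. ¶2 merely fixes the termination right for breach of ¶1; with ¶1 gone it has nothing to operate on and falls away. ¶3 merely fixes the acknowledgement condition for ¶1; with ¶1 gone it has nothing to operate on and falls away. ¶4 has no operative effect of its own apart from ¶3 and is therefore inoperative. Under the severability clause in ¶5, the remaining provisions continue in force. Only ¶5 remains in effect.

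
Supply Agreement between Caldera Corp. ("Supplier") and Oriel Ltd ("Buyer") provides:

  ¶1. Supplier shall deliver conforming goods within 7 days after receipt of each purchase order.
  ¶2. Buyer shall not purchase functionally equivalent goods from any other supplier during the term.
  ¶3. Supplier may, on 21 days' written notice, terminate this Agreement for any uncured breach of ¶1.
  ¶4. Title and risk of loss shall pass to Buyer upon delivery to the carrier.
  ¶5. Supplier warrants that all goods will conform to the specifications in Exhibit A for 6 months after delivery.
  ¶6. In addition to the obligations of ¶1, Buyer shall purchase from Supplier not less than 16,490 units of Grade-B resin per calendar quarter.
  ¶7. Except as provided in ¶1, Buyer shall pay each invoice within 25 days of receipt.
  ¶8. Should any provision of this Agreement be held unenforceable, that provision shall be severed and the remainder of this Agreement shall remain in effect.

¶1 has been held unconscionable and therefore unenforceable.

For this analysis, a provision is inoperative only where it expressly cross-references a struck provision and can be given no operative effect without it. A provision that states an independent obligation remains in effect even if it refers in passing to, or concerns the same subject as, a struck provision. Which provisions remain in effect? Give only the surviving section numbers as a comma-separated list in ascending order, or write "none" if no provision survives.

2, 4, 5, 6, 7, 8

¶1 is struck. ¶3 has no operative effect of its own apart from ¶1 and is therefore inoperative. ¶6 mentions ¶1 but its own obligation stands independently of ¶1, so ¶6 is not affected. ¶7 mentions ¶1 but its own obligation stands independently of ¶1, so ¶7 is not affected. ¶8 is a severability clause and preserves every provision that can still be given independent effect. ¶2, ¶4, ¶5, ¶6, ¶7, and ¶8 remain in effect.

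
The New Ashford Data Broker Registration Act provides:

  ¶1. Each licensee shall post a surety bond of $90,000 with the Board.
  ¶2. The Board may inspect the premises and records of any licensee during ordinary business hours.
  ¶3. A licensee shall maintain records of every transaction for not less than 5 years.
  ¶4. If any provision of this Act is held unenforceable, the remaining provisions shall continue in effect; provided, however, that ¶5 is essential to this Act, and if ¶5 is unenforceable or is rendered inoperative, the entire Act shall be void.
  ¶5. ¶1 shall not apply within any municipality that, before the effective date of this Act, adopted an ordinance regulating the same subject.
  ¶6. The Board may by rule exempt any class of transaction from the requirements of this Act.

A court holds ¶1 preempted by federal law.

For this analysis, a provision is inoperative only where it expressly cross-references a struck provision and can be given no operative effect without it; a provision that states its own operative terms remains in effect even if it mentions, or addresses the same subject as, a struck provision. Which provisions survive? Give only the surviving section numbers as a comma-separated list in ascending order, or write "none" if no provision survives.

none

¶1 is struck. The only function of ¶5 is the local-preemption carve-out from ¶1, so it cannot stand once ¶1 is removed. ¶4 makes ¶5 an essential term, and ¶5 has been rendered inoperative by the cascade; under ¶4, the entire Act is therefore void. No provision of the Act survives.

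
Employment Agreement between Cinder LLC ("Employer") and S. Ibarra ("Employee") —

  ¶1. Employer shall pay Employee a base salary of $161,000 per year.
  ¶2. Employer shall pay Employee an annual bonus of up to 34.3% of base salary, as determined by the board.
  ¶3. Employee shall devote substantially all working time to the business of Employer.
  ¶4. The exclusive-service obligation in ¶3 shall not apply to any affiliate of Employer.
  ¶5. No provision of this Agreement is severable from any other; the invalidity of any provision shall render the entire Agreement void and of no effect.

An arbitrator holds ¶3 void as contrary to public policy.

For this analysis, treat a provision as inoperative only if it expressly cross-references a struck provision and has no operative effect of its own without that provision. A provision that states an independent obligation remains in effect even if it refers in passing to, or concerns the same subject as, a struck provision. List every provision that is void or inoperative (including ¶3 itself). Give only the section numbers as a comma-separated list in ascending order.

¶3 is struck. The whole of ¶4 is the carve-out from the exclusive-service obligation, defined by reference to ¶3, so ¶4 cannot stand once ¶3 is removed. ¶5 provides that the Agreement is not severable, so the invalidity of any one provision voids the entire Agreement. No provision of the Agreement survives.

1, 2, 3, 4, 5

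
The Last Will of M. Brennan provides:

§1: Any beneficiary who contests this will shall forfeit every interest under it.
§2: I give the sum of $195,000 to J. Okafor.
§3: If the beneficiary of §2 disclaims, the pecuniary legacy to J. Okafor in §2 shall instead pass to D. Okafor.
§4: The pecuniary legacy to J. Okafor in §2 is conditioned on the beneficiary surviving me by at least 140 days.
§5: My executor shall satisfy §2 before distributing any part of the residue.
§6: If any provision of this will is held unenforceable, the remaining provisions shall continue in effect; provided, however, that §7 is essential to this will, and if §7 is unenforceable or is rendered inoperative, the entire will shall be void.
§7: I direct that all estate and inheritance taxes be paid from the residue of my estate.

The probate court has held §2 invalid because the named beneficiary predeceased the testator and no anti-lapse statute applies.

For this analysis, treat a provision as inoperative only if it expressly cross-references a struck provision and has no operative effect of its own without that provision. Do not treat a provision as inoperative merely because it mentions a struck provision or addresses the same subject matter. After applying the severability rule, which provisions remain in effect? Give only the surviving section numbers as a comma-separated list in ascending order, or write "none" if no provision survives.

§2 is struck. §3 merely fixes the alternative disposition for §2; with §2 gone it has nothing to operate on and falls away. §4 merely fixes the survivorship condition on §2; with §2 gone it has nothing to operate on and falls away. §5 merely fixes the priority direction for §2; with §2 gone it has nothing to operate on and falls away. §6 makes §7 an essential term, but §7 is unaffected, so the severability proviso in §6 preserves the remaining provisions. That leaves §1, §6, and §7 in effect.

1, 6, 7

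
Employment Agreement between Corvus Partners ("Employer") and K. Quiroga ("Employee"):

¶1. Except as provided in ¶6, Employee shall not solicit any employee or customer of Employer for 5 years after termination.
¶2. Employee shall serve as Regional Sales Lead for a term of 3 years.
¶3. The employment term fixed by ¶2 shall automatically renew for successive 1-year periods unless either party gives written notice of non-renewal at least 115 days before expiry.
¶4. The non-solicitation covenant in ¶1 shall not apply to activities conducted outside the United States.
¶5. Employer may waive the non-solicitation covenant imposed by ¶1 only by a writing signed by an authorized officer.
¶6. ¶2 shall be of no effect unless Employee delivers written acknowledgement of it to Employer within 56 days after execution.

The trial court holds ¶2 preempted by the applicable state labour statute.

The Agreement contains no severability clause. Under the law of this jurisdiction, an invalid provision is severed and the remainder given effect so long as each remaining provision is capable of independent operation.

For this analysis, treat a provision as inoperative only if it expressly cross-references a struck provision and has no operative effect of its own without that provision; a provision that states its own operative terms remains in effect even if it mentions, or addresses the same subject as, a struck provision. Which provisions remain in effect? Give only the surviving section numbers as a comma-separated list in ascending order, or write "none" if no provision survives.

¶2 is struck. ¶3 operates only by reference to ¶2, so it falls with ¶2. ¶6 has no operative effect of its own apart from ¶2 and is therefore inoperative. ¶1 mentions ¶6 but its own obligation stands independently of ¶6, so ¶1 is not affected. With no severability clause, the stated default rule severs what cannot stand and enforces each remaining provision that can operate on its own. That leaves ¶1, ¶4, and ¶5 in effect.

1, 4, 5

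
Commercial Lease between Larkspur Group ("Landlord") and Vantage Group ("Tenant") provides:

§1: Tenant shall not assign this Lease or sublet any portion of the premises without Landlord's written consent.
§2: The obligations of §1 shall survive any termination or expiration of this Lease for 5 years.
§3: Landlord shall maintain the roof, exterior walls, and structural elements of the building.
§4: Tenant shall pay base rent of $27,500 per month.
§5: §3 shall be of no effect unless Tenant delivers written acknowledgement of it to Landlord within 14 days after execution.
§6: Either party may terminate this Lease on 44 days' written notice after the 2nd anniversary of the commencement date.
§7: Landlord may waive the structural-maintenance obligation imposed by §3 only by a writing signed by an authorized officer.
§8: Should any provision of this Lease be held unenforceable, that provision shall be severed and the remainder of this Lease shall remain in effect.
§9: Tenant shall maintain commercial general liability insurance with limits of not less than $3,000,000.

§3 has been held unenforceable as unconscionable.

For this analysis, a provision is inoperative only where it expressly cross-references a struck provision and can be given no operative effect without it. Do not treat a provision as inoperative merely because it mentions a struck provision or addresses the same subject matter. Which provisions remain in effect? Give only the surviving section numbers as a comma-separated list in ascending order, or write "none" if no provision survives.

1, 2, 4, 6, 8, 9

§3 is struck. §5 operates only by reference to §3, so it falls with §3. §7 merely fixes the waiver condition for §3; with §3 gone it has nothing to operate on and falls away. §8 is a severability clause and preserves every provision that can still be given independent effect. §1, §2, §4, §6, §8, and §9 remain in effect.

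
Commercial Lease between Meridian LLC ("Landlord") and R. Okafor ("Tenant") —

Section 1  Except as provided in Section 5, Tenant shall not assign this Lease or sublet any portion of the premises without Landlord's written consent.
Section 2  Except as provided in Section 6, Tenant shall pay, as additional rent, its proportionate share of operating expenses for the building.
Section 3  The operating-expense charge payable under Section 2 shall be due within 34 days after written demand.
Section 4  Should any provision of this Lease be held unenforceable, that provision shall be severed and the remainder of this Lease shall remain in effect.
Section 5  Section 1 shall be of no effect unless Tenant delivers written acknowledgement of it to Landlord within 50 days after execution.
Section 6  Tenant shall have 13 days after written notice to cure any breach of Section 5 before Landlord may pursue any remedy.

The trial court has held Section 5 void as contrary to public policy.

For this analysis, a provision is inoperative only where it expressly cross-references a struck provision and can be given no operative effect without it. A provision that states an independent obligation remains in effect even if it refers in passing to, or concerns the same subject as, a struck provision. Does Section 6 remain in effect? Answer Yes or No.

Section 5 is struck. Section 6 has no operative effect of its own apart from Section 5 and is therefore inoperative. Although Section 1 refers to Section 5, its operative terms do not depend on Section 5, so it remains in effect. Section 2 mentions Section 6 but its own obligation stands independently of Section 6, so Section 2 is not affected. Section 4 is a severability clause and preserves every provision that can still be given independent effect. That leaves Section 1, Section 2, Section 3, and Section 4 in effect. Section 6 is among the inoperative provisions, so the answer is no.

No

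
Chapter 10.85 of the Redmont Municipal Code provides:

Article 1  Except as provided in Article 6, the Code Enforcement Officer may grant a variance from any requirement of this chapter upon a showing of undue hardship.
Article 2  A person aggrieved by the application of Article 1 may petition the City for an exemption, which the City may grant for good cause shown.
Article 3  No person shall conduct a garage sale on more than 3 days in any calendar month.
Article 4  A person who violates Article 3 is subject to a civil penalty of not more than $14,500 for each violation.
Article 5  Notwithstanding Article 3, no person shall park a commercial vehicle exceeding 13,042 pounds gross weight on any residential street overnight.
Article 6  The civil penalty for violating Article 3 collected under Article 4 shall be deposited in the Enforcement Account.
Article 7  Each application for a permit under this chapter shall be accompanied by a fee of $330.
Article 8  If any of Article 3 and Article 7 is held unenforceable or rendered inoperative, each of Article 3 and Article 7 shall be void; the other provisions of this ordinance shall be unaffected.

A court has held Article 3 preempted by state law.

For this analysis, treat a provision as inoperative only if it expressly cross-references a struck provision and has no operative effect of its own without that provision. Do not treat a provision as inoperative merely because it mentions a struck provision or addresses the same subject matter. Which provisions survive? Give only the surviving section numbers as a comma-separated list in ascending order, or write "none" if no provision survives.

1, 2, 5, 8

Article 3 is struck. The only function of Article 4 is the civil penalty for violating Article 3, so it cannot stand once Article 3 is removed. The whole of Article 6 is the disposition of the civil penalty for violating Article 3, defined by reference to Article 4, so Article 6 cannot stand once Article 4 is removed. Article 5 mentions Article 3 but its own obligation stands independently of Article 3, so Article 5 is not affected. Although Article 1 refers to Article 6, its operative terms do not depend on Article 6, so it remains in effect. Article 8 declares Article 3 and Article 7 mutually dependent; since one of them has fallen, all of them are of no effect. That brings down Article 7 as well. The remainder continues in force under Article 8. Article 1, Article 2, Article 5, and Article 8 remain in effect.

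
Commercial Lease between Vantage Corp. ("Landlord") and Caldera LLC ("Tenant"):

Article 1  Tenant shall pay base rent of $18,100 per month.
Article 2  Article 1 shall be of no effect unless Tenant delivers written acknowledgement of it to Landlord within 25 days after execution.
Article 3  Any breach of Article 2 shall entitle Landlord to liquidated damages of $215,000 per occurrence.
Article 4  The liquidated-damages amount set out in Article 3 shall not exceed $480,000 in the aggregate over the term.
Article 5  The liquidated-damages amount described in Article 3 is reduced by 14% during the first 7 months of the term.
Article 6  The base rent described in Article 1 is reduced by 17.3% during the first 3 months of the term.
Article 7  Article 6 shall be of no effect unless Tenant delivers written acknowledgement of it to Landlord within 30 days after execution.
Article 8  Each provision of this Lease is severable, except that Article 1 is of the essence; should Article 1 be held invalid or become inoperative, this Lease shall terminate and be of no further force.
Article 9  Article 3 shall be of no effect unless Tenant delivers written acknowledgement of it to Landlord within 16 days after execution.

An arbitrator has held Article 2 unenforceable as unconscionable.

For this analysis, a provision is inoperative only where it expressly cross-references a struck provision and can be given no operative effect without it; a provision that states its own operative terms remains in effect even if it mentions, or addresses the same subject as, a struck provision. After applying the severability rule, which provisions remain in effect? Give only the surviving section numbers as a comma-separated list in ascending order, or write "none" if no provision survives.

1, 6, 7, 8

Article 2 is struck. Article 3 does nothing except set the liquidated-damages amount by reference to Article 2; with Article 2 gone it has no independent effect and is inoperative. The whole of Article 4 is the aggregate cap on the liquidated-damages amount, defined by reference to Article 3, so Article 4 cannot stand once Article 3 is removed. Article 5 has no operative effect of its own apart from Article 3 and is therefore inoperative. Article 9 has no operative effect of its own apart from Article 3 and is therefore inoperative. Article 8 makes Article 1 an essential term, but Article 1 is unaffected, so the severability proviso in Article 8 preserves the remaining provisions. Article 1, Article 6, Article 7, and Article 8 remain in effect.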